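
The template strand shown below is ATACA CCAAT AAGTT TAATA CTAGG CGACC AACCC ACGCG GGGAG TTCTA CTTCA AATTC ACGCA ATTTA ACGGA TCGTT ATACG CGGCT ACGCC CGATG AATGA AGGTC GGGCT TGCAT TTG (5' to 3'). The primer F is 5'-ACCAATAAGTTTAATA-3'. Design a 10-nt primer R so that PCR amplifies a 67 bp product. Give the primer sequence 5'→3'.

The forward primer binds at positions 5–20, so a 67 bp product ends at position 5 + 67 − 1 = 71.
The reverse primer anneals to the top strand over positions 62–71, i.e. to CGCAATTTAA.
Its sequence written 5'→3' is the reverse complement: TTAAATTGCG.

5'-TTAAATTGCG-3'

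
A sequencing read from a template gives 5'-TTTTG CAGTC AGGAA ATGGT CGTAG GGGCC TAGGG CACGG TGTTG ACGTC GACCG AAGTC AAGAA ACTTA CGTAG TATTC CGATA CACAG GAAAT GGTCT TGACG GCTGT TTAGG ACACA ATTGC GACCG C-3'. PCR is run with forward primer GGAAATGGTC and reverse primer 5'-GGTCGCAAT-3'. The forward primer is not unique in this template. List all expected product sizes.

The forward primer GGAAATGGTC matches the top strand at positions 12–21, 90–99.
The reverse primer's reverse complement is ATTGCGACC, matching at positions 121–129.
Each forward site pairs with the reverse site to give a product ending at position 129: sizes 118, 40 bp.

118 bp, 40 bp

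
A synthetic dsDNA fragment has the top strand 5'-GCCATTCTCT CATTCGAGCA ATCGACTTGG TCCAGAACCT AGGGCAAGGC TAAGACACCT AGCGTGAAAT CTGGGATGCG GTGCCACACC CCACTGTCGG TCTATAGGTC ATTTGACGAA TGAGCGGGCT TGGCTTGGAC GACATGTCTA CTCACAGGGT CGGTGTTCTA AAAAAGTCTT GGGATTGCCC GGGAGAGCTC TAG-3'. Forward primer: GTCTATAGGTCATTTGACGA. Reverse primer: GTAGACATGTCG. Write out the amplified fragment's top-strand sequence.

Scanning the template, GTCTATAGGTCATTTGACGA occurs at positions 100–119; this primer anneals to the bottom strand there with its 3' end pointing downstream.
Reverse complement of the reverse primer: CGACATGTCTAC. This occurs on the top strand at positions 140–151.
The product is the template from position 100 through 151 (52 bp).

5'-GTCTATAGGTCATTTGACGAATGAGCGGGCTTGGCTTGGACGACATGTCTAC-3'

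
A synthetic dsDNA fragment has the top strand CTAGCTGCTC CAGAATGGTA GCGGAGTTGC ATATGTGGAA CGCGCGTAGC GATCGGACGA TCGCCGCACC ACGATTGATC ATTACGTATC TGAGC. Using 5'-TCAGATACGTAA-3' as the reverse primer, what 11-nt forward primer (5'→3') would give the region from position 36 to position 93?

The reverse primer's reverse complement TTACGTATCTGA matches the template at positions 82–93; the product starts at position 36.
The forward primer is identical to the top strand over positions 36–46: TGGAACGCGCG.

5'-TGGAACGCGCG-3'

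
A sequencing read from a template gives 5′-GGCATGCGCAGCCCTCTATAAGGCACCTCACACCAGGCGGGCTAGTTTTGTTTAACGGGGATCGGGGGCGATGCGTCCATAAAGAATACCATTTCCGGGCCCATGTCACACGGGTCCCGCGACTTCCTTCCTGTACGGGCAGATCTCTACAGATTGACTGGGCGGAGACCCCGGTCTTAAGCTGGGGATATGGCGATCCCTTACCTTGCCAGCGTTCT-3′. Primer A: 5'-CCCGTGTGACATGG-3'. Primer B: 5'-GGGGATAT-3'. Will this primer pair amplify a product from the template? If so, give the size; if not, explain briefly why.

No product — the primers' 3' ends point away from each other.

Primer A (CCCGTGTGACATGG) has reverse complement CCATGTCACACGGG, which matches the top strand at positions 101–114; primer A anneals to the top strand there with its 3' end pointing upstream toward position 101.
Primer B (GGGGATAT) matches the top strand directly at positions 184–191; it anneals to the bottom strand with its 3' end pointing downstream toward position 191.
The 3' ends diverge (primer A extends toward position 1, primer B toward position 218), so the primers never converge on a shared product.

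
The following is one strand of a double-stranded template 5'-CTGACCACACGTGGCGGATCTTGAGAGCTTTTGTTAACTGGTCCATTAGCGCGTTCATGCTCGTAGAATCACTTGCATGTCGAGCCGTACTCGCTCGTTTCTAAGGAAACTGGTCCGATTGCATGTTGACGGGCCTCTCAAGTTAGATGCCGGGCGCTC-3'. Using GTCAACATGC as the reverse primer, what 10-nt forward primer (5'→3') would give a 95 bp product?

5'-AACTGGTCCA-3'

The reverse primer's reverse complement GCATGTTGAC matches the template at positions 121–130, so the product ends at position 130.
A 95 bp product then starts at position 130 − 95 + 1 = 36.
The forward primer is identical to the top strand there: AACTGGTCCA.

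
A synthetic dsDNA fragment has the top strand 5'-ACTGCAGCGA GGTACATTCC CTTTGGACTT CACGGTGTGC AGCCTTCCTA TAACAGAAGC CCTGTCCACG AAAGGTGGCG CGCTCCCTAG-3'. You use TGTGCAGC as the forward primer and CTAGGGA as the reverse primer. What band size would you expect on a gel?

55 bp

Forward primer TGTGCAGC is found on the top strand at positions 36–43.
Taking the reverse complement of CTAGGGA gives TCCCTAG, found at positions 84–90 on the template; the primer anneals here to the top strand with its 3' end pointing upstream.
The product runs from position 36 to position 90, so its length is 90 − 36 + 1 = 55 bp.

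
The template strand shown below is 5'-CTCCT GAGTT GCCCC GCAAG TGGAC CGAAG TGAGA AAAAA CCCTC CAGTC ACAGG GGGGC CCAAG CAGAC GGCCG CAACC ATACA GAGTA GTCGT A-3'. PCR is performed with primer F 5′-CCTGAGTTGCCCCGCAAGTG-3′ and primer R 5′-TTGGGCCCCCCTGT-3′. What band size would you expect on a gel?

Forward primer CCTGAGTTGCCCCGCAAGTG is found on the top strand at positions 3–22.
The reverse primer's reverse complement is ACAGGGGGGCCCAA, which matches the template at positions 51–64.
Amplicon spans positions 3–64: 62 bp.

62 bp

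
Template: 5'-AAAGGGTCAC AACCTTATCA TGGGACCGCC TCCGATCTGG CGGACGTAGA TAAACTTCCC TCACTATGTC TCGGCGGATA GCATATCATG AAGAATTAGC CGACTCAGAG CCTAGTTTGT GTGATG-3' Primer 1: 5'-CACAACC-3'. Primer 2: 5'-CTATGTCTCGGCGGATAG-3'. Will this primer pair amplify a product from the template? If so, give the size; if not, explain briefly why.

Primer 1 (CACAACC) matches the top strand at positions 8–14 (3' end points downstream).
Primer 2 (CTATGTCTCGGCGGATAG) also matches the top strand directly, at positions 64–81 — its reverse complement CTATCCGCCGAGACATAG is not present.
Both primers anneal to the bottom strand with 3' ends pointing the same way, so neither can prime synthesis back toward the other.

No product — both primers anneal to the same strand and extend in the same direction.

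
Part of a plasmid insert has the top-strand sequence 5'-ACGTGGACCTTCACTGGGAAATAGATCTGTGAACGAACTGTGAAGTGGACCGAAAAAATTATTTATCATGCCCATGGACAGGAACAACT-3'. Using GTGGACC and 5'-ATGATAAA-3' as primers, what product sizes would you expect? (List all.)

67 bp, 25 bp

The forward primer GTGGACC matches the top strand at positions 3–9, 45–51.
The reverse primer's reverse complement is TTTATCAT, matching at positions 62–69.
Each forward site pairs with the reverse site to give a product ending at position 69: sizes 67, 25 bp.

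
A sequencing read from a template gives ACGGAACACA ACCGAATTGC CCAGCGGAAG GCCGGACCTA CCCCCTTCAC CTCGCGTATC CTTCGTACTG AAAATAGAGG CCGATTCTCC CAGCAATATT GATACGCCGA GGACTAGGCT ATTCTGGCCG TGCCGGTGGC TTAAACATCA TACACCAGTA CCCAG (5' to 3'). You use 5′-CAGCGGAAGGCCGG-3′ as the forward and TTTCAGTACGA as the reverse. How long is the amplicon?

52 bp

The forward primer matches the template at positions 22–35.
The reverse primer's reverse complement is TCGTACTGAAA, which matches the template at positions 63–73.
Product length = (reverse-primer end) − (forward-primer start) + 1 = 73 − 22 + 1 = 52 bp.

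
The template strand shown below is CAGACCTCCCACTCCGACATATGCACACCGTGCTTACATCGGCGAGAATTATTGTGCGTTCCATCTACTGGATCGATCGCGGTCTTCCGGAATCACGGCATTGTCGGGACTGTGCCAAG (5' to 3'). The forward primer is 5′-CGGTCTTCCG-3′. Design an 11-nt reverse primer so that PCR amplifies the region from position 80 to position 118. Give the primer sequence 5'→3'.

5'-TTGGCACAGTC-3'

The product's 3' end on the top strand is position 118.
The reverse primer anneals to the top strand over positions 108–118, i.e. to GACTGTGCCAA.
Its sequence written 5'→3' is the reverse complement: TTGGCACAGTC.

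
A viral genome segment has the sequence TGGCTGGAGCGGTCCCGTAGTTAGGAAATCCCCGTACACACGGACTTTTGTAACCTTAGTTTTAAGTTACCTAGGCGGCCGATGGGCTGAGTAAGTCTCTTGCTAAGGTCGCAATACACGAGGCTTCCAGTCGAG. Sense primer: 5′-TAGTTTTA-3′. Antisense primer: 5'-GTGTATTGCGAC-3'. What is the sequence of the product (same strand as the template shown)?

5'-TAGTTTTAAGTTACCTAGGCGGCCGATGGGCTGAGTAAGTCTCTTGCTAAGGTCGCAATACAC-3'

Scanning the template, TAGTTTTA occurs at positions 57–64; this primer anneals to the bottom strand there with its 3' end pointing downstream.
Taking the reverse complement of GTGTATTGCGAC gives GTCGCAATACAC, found at positions 108–119 on the template; the primer anneals here to the top strand with its 3' end pointing upstream.
The product is the template from position 57 through 119 (63 bp).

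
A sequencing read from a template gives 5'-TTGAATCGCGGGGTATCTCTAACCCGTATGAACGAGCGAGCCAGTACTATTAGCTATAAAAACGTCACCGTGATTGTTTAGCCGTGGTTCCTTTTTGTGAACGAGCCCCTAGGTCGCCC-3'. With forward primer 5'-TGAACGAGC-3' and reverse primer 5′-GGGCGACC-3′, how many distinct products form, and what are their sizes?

The forward primer TGAACGAGC matches the top strand at positions 29–37, 98–106.
The reverse primer's reverse complement is GGTCGCCC, matching at positions 112–119.
Each forward site pairs with the reverse site to give a product ending at position 119: sizes 91, 22 bp.

Two products: 91 bp, 22 bp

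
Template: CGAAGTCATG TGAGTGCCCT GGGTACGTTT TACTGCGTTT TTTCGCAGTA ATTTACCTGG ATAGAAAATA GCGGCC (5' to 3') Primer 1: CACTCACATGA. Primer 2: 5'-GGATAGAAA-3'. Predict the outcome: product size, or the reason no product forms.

No product — the primers' 3' ends point away from each other.

Primer 1 (CACTCACATGA) has reverse complement TCATGTGAGTG, which matches the top strand at positions 6–16; primer 1 anneals to the top strand there with its 3' end pointing upstream toward position 6.
Primer 2 (GGATAGAAA) matches the top strand directly at positions 59–67; it anneals to the bottom strand with its 3' end pointing downstream toward position 67.
The 3' ends diverge (primer 1 extends toward position 1, primer 2 toward position 76), so the primers never converge on a shared product.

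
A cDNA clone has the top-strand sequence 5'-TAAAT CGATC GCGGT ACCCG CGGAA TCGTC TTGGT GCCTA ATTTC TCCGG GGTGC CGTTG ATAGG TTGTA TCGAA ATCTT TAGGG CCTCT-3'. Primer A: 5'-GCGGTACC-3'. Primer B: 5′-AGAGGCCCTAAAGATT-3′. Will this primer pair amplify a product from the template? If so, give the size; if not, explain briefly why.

Yes — an 80 bp product.

Primer A (GCGGTACC) matches the top strand at positions 11–18; it acts as a forward primer.
Primer B's reverse complement is AATCTTTAGGGCCTCT, matching the top strand at positions 75–90; it acts as a reverse primer.
The 3' ends face each other across positions 11–90, giving an 80 bp product.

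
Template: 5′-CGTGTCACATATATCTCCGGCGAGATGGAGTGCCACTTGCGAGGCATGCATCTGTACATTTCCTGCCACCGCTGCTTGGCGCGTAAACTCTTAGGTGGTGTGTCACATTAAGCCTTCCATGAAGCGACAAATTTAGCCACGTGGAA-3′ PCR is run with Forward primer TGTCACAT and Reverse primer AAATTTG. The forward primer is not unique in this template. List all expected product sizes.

132 bp, 34 bp

The forward primer TGTCACAT matches the top strand at positions 3–10, 101–108.
The reverse primer's reverse complement is CAAATTT, matching at positions 128–134.
Each forward site pairs with the reverse site to give a product ending at position 134: sizes 132, 34 bp.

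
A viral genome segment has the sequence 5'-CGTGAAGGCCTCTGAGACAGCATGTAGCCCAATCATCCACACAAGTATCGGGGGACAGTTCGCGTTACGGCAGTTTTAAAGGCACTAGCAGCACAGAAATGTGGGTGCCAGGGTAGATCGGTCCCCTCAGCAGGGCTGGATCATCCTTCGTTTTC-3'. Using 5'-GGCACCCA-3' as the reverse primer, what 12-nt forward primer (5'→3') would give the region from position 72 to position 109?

The reverse primer's reverse complement TGGGTGCC matches the template at positions 102–109; the product starts at position 72.
The forward primer is identical to the top strand over positions 72–83: AGTTTTAAAGGC.

5'-AGTTTTAAAGGC-3'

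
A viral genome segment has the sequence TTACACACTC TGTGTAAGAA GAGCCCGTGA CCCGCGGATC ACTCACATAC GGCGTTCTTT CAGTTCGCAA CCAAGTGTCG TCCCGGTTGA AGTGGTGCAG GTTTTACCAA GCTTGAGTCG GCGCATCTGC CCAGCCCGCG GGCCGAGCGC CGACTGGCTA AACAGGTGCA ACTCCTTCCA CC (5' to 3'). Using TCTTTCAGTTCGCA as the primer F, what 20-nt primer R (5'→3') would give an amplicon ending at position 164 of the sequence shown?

5'-TGTTTAGCCAGTCGGCGCTC-3'

The forward primer binds at positions 56–69; the product's 3' end on the top strand is position 164.
The reverse primer anneals to the top strand over positions 145–164, i.e. to GAGCGCCGACTGGCTAAACA.
Its sequence written 5'→3' is the reverse complement: TGTTTAGCCAGTCGGCGCTC.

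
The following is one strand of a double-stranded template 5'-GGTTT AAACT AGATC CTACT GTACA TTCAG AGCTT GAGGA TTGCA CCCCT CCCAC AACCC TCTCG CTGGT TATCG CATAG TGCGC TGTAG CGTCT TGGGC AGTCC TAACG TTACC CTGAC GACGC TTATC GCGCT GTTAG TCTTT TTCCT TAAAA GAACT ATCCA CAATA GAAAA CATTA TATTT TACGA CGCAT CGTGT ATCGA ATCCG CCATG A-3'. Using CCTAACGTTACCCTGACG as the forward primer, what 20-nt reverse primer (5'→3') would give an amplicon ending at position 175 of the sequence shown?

5'-TTTTCTATTGTGGATAGTTC-3'

The forward primer binds at positions 104–121; the product's 3' end on the top strand is position 175.
The reverse primer anneals to the top strand over positions 156–175, i.e. to GAACTATCCACAATAGAAAA.
Its sequence written 5'→3' is the reverse complement: TTTTCTATTGTGGATAGTTC.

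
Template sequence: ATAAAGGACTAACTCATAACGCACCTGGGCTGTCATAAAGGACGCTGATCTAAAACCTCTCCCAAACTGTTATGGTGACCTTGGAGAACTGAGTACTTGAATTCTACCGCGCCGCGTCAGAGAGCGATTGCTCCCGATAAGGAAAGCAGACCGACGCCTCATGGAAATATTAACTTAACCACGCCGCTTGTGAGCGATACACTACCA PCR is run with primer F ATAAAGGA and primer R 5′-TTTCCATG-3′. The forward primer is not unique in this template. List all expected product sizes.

The forward primer ATAAAGGA matches the top strand at positions 1–8, 35–42.
The reverse primer's reverse complement is CATGGAAA, matching at positions 160–167.
Each forward site pairs with the reverse site to give a product ending at position 167: sizes 167, 133 bp.

167 bp, 133 bp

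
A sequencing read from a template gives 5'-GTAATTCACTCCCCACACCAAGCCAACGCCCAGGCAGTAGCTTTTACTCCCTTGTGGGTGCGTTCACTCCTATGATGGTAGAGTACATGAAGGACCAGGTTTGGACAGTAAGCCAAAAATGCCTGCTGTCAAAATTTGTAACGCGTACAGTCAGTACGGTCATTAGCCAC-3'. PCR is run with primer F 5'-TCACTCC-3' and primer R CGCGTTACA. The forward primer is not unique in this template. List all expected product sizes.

140 bp, 82 bp

The forward primer TCACTCC matches the top strand at positions 6–12, 64–70.
The reverse primer's reverse complement is TGTAACGCG, matching at positions 137–145.
Each forward site pairs with the reverse site to give a product ending at position 145: sizes 140, 82 bp.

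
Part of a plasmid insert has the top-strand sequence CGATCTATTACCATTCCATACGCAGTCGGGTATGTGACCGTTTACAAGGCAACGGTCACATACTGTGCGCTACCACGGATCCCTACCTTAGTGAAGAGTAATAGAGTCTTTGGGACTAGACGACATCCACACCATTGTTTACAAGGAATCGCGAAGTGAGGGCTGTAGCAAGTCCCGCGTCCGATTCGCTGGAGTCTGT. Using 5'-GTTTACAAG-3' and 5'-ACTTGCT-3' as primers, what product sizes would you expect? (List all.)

The forward primer GTTTACAAG matches the top strand at positions 40–48, 137–145.
The reverse primer's reverse complement is AGCAAGT, matching at positions 167–173.
Each forward site pairs with the reverse site to give a product ending at position 173: sizes 134, 37 bp.

134 bp, 37 bp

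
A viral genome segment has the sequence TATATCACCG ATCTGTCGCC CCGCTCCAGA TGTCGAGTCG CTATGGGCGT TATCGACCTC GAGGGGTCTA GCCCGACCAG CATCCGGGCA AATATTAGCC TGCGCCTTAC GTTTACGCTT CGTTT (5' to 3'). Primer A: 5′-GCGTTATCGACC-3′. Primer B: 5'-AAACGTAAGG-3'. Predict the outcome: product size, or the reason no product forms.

Primer A (GCGTTATCGACC) matches the top strand at positions 47–58; it acts as a forward primer.
Primer B's reverse complement is CCTTACGTTT, matching the top strand at positions 105–114; it acts as a reverse primer.
The 3' ends face each other across positions 47–114, giving a 68 bp product.

Yes — a 68 bp product.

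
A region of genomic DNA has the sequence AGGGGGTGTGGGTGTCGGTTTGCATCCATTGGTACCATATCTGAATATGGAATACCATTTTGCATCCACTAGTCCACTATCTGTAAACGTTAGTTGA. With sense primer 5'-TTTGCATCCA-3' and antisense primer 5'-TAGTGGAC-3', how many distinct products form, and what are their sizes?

Two products: 61 bp, 21 bp

The forward primer TTTGCATCCA matches the top strand at positions 19–28, 59–68.
The reverse primer's reverse complement is GTCCACTA, matching at positions 72–79.
Each forward site pairs with the reverse site to give a product ending at position 79: sizes 61, 21 bp.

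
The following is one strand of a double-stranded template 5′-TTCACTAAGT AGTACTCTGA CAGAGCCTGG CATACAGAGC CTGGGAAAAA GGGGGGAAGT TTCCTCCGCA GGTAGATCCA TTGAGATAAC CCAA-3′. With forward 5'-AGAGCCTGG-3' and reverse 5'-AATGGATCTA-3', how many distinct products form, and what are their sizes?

The forward primer AGAGCCTGG matches the top strand at positions 22–30, 36–44.
The reverse primer's reverse complement is TAGATCCATT, matching at positions 73–82.
Each forward site pairs with the reverse site to give a product ending at position 82: sizes 61, 47 bp.

Two products: 61 bp, 47 bp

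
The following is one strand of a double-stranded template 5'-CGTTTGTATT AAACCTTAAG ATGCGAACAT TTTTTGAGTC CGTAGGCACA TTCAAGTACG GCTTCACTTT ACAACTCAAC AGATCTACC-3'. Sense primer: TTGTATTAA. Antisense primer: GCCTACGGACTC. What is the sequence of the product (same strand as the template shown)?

Scanning the template, TTGTATTAA occurs at positions 4–12; this primer anneals to the bottom strand there with its 3' end pointing downstream.
The reverse primer's reverse complement is GAGTCCGTAGGC, which matches the template at positions 36–47.
The product is the template from position 4 through 47 (44 bp).

5'-TTGTATTAAACCTTAAGATGCGAACATTTTTTGAGTCCGTAGGC-3'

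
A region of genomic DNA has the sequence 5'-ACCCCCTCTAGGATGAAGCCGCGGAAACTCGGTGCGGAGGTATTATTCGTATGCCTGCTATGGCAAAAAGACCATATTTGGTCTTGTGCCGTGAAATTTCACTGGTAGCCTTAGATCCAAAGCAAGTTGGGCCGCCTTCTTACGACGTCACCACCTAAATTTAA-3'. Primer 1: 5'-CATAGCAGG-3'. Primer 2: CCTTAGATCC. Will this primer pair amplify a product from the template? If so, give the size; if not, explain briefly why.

No product — the primers' 3' ends point away from each other.

Primer 1 (CATAGCAGG) has reverse complement CCTGCTATG, which matches the top strand at positions 54–62; primer 1 anneals to the top strand there with its 3' end pointing upstream toward position 54.
Primer 2 (CCTTAGATCC) matches the top strand directly at positions 109–118; it anneals to the bottom strand with its 3' end pointing downstream toward position 118.
The 3' ends diverge (primer 1 extends toward position 1, primer 2 toward position 164), so the primers never converge on a shared product.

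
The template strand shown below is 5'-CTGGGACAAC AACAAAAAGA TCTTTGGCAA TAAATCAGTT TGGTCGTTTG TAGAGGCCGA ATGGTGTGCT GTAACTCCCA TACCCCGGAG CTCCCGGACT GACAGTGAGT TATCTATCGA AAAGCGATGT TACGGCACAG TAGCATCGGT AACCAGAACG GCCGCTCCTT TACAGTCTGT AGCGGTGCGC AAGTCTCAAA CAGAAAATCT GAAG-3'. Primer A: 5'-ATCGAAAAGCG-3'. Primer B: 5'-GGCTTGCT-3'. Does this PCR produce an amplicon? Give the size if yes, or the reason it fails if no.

No product — primer B has no binding site in the template.

Primer B (GGCTTGCT) does not match the top strand, and its reverse complement AGCAAGCC does not match either.
With no annealing site for primer B, no amplification occurs.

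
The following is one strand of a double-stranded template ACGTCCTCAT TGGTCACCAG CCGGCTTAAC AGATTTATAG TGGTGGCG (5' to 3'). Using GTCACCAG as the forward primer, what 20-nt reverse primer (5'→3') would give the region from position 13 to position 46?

5'-CCACCACTATAAATCTGTTA-3'

The product's 3' end on the top strand is position 46.
The reverse primer anneals to the top strand over positions 27–46, i.e. to TAACAGATTTATAGTGGTGG.
Its sequence written 5'→3' is the reverse complement: CCACCACTATAAATCTGTTA.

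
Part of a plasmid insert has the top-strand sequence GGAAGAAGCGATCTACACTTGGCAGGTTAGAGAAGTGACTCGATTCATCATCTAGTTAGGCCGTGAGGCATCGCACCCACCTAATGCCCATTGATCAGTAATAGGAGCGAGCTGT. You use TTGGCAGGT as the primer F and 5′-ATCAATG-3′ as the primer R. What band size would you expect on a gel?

77 bp

Forward primer TTGGCAGGT is found on the top strand at positions 19–27.
Reverse complement of the reverse primer: CATTGAT. This occurs on the top strand at positions 89–95.
Product length = (reverse-primer end) − (forward-primer start) + 1 = 95 − 19 + 1 = 77 bp.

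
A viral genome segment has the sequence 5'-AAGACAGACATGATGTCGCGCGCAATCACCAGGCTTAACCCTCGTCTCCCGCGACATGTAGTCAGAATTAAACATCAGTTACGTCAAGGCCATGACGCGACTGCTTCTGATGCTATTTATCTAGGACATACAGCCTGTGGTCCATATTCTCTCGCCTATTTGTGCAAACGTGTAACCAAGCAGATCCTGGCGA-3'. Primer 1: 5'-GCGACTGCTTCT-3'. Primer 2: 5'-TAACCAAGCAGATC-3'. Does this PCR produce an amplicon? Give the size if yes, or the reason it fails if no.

Primer 1 (GCGACTGCTTCT) matches the top strand at positions 97–108 (3' end points downstream).
Primer 2 (TAACCAAGCAGATC) also matches the top strand directly, at positions 173–186 — its reverse complement GATCTGCTTGGTTA is not present.
Both primers anneal to the bottom strand with 3' ends pointing the same way, so neither can prime synthesis back toward the other.

No product — both primers anneal to the same strand and extend in the same direction.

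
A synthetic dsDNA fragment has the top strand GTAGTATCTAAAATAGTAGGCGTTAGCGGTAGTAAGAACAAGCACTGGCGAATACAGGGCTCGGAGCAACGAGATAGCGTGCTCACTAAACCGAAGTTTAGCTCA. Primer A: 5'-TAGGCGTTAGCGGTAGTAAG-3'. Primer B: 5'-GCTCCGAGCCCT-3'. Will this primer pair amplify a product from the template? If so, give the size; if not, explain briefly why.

Yes — a 51 bp product.

Primer A (TAGGCGTTAGCGGTAGTAAG) matches the top strand at positions 17–36; it acts as a forward primer.
Primer B's reverse complement is AGGGCTCGGAGC, matching the top strand at positions 56–67; it acts as a reverse primer.
The 3' ends face each other across positions 17–67, giving a 51 bp product.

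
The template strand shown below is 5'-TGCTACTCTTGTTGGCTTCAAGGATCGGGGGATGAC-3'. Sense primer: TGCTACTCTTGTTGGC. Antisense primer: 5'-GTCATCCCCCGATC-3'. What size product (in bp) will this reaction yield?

36 bp

The forward primer matches the template at positions 1–16.
Taking the reverse complement of GTCATCCCCCGATC gives GATCGGGGGATGAC, found at positions 23–36 on the template; the primer anneals here to the top strand with its 3' end pointing upstream.
Product length = (reverse-primer end) − (forward-primer start) + 1 = 36 − 1 + 1 = 36 bp.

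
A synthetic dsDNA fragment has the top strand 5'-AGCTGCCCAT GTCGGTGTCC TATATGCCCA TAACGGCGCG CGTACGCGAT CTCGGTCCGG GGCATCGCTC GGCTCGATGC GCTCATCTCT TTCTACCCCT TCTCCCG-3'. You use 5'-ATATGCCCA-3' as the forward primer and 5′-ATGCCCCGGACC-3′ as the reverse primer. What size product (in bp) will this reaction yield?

44 bp

Forward primer ATATGCCCA is found on the top strand at positions 22–30.
Taking the reverse complement of ATGCCCCGGACC gives GGTCCGGGGCAT, found at positions 54–65 on the template; the primer anneals here to the top strand with its 3' end pointing upstream.
Amplicon spans positions 22–65: 44 bp.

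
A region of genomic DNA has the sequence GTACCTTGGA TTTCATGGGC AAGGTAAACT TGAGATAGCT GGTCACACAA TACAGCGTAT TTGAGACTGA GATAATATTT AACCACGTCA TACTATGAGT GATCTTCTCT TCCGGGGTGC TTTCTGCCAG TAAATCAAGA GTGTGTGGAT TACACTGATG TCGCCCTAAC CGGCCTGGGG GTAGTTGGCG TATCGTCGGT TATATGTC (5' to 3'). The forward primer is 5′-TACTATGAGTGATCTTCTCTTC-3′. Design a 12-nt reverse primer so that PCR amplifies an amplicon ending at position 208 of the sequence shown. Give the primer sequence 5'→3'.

The forward primer binds at positions 91–112; the product's 3' end on the top strand is position 208.
The reverse primer anneals to the top strand over positions 197–208, i.e. to CGGTTATATGTC.
Its sequence written 5'→3' is the reverse complement: GACATATAACCG.

5'-GACATATAACCG-3'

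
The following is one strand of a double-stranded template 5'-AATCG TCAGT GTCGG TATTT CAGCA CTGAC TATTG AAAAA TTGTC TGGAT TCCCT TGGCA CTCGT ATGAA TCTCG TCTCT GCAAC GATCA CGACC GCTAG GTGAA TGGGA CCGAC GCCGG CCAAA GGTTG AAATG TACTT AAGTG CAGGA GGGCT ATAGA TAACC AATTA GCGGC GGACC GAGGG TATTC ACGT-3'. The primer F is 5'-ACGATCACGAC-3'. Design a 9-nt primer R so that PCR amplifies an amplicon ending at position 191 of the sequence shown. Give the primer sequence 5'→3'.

The forward primer binds at positions 84–94; the product's 3' end on the top strand is position 191.
The reverse primer anneals to the top strand over positions 183–191, i.e. to GGGTATTCA.
Its sequence written 5'→3' is the reverse complement: TGAATACCC.

5'-TGAATACCC-3'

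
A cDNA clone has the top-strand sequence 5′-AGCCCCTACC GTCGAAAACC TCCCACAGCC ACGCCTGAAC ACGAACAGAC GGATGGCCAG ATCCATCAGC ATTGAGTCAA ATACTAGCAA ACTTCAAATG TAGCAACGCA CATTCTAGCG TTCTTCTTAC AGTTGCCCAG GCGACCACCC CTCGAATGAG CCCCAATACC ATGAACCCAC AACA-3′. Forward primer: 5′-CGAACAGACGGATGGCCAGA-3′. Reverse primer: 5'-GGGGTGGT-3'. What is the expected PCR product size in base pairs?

Forward primer CGAACAGACGGATGGCCAGA is found on the top strand at positions 42–61.
Taking the reverse complement of GGGGTGGT gives ACCACCCC, found at positions 144–151 on the template; the primer anneals here to the top strand with its 3' end pointing upstream.
The product runs from position 42 to position 151, so its length is 151 − 42 + 1 = 110 bp.

110 bp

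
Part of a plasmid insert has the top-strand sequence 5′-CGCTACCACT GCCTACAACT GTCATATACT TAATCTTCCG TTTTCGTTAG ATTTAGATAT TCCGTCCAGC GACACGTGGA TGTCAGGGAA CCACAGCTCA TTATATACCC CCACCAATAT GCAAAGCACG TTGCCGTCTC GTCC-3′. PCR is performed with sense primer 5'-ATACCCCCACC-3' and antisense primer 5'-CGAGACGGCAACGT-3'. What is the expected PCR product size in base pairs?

37 bp

Forward primer ATACCCCCACC is found on the top strand at positions 105–115.
Reverse complement of the reverse primer: ACGTTGCCGTCTCG. This occurs on the top strand at positions 128–141.
The product runs from position 105 to position 141, so its length is 141 − 105 + 1 = 37 bp.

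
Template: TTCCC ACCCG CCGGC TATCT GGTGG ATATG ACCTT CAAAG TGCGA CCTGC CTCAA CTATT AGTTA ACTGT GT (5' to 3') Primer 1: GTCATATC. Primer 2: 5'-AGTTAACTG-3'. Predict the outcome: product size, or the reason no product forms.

No product — the primers' 3' ends point away from each other.

Primer 1 (GTCATATC) has reverse complement GATATGAC, which matches the top strand at positions 25–32; primer 1 anneals to the top strand there with its 3' end pointing upstream toward position 25.
Primer 2 (AGTTAACTG) matches the top strand directly at positions 61–69; it anneals to the bottom strand with its 3' end pointing downstream toward position 69.
The 3' ends diverge (primer 1 extends toward position 1, primer 2 toward position 72), so the primers never converge on a shared product.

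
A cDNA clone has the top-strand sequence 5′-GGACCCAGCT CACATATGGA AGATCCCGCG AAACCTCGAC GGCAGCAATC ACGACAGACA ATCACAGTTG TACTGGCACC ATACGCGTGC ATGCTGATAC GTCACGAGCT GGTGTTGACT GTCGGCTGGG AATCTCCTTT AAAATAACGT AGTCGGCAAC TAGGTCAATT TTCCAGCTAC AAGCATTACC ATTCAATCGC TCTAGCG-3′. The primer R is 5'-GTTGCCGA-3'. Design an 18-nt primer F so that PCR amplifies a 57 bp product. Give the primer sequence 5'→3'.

The reverse primer's reverse complement TCGGCAAC matches the template at positions 153–160, so the product ends at position 160.
A 57 bp product then starts at position 160 − 57 + 1 = 104.
The forward primer is identical to the top strand there: ACGAGCTGGTGTTGACTG.

5'-ACGAGCTGGTGTTGACTG-3'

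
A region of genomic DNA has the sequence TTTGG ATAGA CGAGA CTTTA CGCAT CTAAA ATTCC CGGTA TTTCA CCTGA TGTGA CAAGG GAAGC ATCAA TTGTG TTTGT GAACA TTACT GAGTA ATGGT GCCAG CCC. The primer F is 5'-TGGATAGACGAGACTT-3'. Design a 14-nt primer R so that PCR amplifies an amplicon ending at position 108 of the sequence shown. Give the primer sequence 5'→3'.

The forward primer binds at positions 3–18; the product's 3' end on the top strand is position 108.
The reverse primer anneals to the top strand over positions 95–108, i.e. to AATGGTGCCAGCCC.
Its sequence written 5'→3' is the reverse complement: GGGCTGGCACCATT.

5'-GGGCTGGCACCATT-3'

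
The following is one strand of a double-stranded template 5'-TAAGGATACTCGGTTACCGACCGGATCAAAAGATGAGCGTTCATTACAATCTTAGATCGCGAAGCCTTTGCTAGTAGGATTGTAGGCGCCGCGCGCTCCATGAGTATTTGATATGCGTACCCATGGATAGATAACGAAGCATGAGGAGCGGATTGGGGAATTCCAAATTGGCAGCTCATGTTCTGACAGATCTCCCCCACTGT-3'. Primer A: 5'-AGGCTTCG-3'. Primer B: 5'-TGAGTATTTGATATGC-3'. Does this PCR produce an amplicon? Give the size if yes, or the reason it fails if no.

Primer A (AGGCTTCG) has reverse complement CGAAGCCT, which matches the top strand at positions 60–67; primer A anneals to the top strand there with its 3' end pointing upstream toward position 60.
Primer B (TGAGTATTTGATATGC) matches the top strand directly at positions 101–116; it anneals to the bottom strand with its 3' end pointing downstream toward position 116.
The 3' ends diverge (primer A extends toward position 1, primer B toward position 203), so the primers never converge on a shared product.

No product — the primers' 3' ends point away from each other.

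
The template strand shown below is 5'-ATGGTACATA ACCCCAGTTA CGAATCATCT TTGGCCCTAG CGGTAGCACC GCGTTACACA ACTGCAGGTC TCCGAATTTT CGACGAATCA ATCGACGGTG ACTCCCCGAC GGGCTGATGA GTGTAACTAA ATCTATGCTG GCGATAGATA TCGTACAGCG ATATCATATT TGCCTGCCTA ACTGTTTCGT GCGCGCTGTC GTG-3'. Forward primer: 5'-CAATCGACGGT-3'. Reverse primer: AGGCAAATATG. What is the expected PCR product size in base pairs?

The forward primer matches the template at positions 89–99.
Reverse complement of the reverse primer: CATATTTGCCT. This occurs on the top strand at positions 165–175.
The product runs from position 89 to position 175, so its length is 175 − 89 + 1 = 87 bp.

87 bp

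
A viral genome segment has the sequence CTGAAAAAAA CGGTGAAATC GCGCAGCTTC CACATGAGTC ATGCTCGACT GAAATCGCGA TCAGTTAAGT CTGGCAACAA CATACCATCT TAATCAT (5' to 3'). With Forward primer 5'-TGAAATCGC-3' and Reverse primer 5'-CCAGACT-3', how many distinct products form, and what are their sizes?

The forward primer TGAAATCGC matches the top strand at positions 14–22, 50–58.
The reverse primer's reverse complement is AGTCTGG, matching at positions 68–74.
Each forward site pairs with the reverse site to give a product ending at position 74: sizes 61, 25 bp.

Two products: 61 bp, 25 bp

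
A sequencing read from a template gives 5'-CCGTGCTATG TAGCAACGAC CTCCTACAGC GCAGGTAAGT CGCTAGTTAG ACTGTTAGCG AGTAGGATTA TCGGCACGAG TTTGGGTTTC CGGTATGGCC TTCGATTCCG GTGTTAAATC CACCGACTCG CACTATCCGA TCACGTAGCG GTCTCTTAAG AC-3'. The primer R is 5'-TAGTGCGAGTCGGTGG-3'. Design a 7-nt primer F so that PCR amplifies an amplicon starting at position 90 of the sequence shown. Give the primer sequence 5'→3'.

5'-CCGGTAT-3'

The reverse primer's reverse complement CCACCGACTCGCACTA matches the template at positions 120–135; the product starts at position 90.
The forward primer is identical to the top strand over positions 90–96: CCGGTAT.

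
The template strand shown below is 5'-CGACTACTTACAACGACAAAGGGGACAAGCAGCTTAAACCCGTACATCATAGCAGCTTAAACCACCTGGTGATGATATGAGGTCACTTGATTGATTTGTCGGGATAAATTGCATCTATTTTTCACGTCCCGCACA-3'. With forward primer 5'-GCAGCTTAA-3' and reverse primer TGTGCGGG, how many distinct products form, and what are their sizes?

The forward primer GCAGCTTAA matches the top strand at positions 29–37, 52–60.
The reverse primer's reverse complement is CCCGCACA, matching at positions 128–135.
Each forward site pairs with the reverse site to give a product ending at position 135: sizes 107, 84 bp.

Two products: 107 bp, 84 bp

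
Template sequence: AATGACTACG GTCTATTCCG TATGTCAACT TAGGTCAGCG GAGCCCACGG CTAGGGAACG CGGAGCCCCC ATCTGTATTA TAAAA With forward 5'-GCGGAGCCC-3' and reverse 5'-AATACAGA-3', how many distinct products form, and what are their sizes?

The forward primer GCGGAGCCC matches the top strand at positions 38–46, 60–68.
The reverse primer's reverse complement is TCTGTATT, matching at positions 72–79.
Each forward site pairs with the reverse site to give a product ending at position 79: sizes 42, 20 bp.

Two products: 42 bp, 20 bp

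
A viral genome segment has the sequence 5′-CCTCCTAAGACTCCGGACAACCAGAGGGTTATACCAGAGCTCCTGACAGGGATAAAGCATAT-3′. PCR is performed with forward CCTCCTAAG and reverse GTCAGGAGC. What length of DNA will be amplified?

Forward primer CCTCCTAAG is found on the top strand at positions 1–9.
Reverse complement of the reverse primer: GCTCCTGAC. This occurs on the top strand at positions 39–47.
Product length = (reverse-primer end) − (forward-primer start) + 1 = 47 − 1 + 1 = 47 bp.

47 bp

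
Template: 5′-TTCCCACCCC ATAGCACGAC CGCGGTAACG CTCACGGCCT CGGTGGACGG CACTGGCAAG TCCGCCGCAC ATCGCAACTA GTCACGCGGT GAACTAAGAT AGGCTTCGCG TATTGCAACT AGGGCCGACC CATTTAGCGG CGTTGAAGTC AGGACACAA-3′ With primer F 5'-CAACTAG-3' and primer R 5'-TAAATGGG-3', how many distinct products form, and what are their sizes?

The forward primer CAACTAG matches the top strand at positions 75–81, 116–122.
The reverse primer's reverse complement is CCCATTTA, matching at positions 129–136.
Each forward site pairs with the reverse site to give a product ending at position 136: sizes 62, 21 bp.

Two products: 62 bp, 21 bp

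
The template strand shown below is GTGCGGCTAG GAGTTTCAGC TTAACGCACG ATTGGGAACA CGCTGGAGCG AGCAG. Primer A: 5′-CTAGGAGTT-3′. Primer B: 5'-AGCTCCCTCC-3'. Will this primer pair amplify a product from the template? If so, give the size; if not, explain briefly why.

No product — primer B has no binding site in the template.

Primer B (AGCTCCCTCC) does not match the top strand, and its reverse complement GGAGGGAGCT does not match either.
With no annealing site for primer B, no amplification occurs.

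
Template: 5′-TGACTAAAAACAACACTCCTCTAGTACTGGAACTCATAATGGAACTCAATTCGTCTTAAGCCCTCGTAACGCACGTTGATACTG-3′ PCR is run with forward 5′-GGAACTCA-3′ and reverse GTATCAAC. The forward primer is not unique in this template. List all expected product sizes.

The forward primer GGAACTCA matches the top strand at positions 29–36, 41–48.
The reverse primer's reverse complement is GTTGATAC, matching at positions 75–82.
Each forward site pairs with the reverse site to give a product ending at position 82: sizes 54, 42 bp.

54 bp, 42 bp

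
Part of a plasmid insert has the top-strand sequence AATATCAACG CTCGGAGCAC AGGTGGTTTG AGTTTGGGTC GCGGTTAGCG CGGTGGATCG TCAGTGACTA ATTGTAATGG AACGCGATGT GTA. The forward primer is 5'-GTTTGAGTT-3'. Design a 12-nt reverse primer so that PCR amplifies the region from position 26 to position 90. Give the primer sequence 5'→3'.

5'-ACATCGCGTTCC-3'

The product's 3' end on the top strand is position 90.
The reverse primer anneals to the top strand over positions 79–90, i.e. to GGAACGCGATGT.
Its sequence written 5'→3' is the reverse complement: ACATCGCGTTCC.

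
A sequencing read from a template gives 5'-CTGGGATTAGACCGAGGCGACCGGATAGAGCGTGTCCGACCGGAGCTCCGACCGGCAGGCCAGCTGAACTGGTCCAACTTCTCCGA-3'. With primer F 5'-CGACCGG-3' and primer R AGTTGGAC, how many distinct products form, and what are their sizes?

Three products: 62 bp, 43 bp, 31 bp

The forward primer CGACCGG matches the top strand at positions 18–24, 37–43, 49–55.
The reverse primer's reverse complement is GTCCAACT, matching at positions 72–79.
Each forward site pairs with the reverse site to give a product ending at position 79: sizes 62, 43, 31 bp.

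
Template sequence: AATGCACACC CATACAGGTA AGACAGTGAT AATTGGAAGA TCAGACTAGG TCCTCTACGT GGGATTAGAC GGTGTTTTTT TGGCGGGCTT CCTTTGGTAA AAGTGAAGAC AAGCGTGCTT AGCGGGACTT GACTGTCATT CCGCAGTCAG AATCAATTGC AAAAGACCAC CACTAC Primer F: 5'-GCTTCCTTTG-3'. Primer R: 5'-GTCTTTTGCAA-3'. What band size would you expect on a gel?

81 bp

Scanning the template, GCTTCCTTTG occurs at positions 87–96; this primer anneals to the bottom strand there with its 3' end pointing downstream.
The reverse primer's reverse complement is TTGCAAAAGAC, which matches the template at positions 157–167.
The product runs from position 87 to position 167, so its length is 167 − 87 + 1 = 81 bp.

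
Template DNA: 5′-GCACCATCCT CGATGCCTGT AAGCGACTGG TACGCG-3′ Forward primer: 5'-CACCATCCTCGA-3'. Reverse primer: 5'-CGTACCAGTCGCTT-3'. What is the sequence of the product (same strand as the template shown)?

Scanning the template, CACCATCCTCGA occurs at positions 2–13; this primer anneals to the bottom strand there with its 3' end pointing downstream.
The reverse primer's reverse complement is AAGCGACTGGTACG, which matches the template at positions 21–34.
The product is the template from position 2 through 34 (33 bp).

5'-CACCATCCTCGATGCCTGTAAGCGACTGGTACG-3'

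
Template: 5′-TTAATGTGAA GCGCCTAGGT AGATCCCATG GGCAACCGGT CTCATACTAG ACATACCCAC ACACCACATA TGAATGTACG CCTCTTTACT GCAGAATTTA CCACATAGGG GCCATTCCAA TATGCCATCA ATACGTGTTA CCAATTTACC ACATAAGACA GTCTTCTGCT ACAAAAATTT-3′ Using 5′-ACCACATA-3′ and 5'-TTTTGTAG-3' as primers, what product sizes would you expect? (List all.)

The forward primer ACCACATA matches the top strand at positions 63–70, 100–107, 148–155.
The reverse primer's reverse complement is CTACAAAA, matching at positions 169–176.
Each forward site pairs with the reverse site to give a product ending at position 176: sizes 114, 77, 29 bp.

114 bp, 77 bp, 29 bp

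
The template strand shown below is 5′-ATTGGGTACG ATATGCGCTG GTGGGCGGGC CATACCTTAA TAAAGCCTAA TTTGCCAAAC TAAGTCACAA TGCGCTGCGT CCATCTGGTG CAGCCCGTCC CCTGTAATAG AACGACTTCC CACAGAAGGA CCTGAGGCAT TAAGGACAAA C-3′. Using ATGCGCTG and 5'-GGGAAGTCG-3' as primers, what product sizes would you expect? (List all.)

The forward primer ATGCGCTG matches the top strand at positions 13–20, 70–77.
The reverse primer's reverse complement is CGACTTCCC, matching at positions 113–121.
Each forward site pairs with the reverse site to give a product ending at position 121: sizes 109, 52 bp.

109 bp, 52 bp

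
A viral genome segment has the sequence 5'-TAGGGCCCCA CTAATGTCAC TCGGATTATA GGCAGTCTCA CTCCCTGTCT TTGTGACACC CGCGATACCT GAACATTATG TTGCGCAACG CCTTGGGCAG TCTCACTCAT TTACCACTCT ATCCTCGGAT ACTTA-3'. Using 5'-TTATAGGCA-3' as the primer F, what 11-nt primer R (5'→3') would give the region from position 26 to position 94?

5'-AAGGCGTTGCG-3'

The product's 3' end on the top strand is position 94.
The reverse primer anneals to the top strand over positions 84–94, i.e. to CGCAACGCCTT.
Its sequence written 5'→3' is the reverse complement: AAGGCGTTGCG.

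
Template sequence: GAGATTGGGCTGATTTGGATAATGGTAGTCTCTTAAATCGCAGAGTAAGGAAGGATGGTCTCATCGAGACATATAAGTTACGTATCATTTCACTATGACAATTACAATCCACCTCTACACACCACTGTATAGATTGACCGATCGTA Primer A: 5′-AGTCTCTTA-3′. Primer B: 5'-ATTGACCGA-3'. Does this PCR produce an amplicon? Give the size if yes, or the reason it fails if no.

No product — both primers anneal to the same strand and extend in the same direction.

Primer A (AGTCTCTTA) matches the top strand at positions 27–35 (3' end points downstream).
Primer B (ATTGACCGA) also matches the top strand directly, at positions 133–141 — its reverse complement TCGGTCAAT is not present.
Both primers anneal to the bottom strand with 3' ends pointing the same way, so neither can prime synthesis back toward the other.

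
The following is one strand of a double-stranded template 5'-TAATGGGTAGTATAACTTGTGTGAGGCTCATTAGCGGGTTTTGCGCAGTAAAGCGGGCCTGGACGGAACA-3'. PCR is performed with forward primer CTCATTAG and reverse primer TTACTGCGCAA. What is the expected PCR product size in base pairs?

25 bp

Scanning the template, CTCATTAG occurs at positions 27–34; this primer anneals to the bottom strand there with its 3' end pointing downstream.
Taking the reverse complement of TTACTGCGCAA gives TTGCGCAGTAA, found at positions 41–51 on the template; the primer anneals here to the top strand with its 3' end pointing upstream.
Product length = (reverse-primer end) − (forward-primer start) + 1 = 51 − 27 + 1 = 25 bp.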